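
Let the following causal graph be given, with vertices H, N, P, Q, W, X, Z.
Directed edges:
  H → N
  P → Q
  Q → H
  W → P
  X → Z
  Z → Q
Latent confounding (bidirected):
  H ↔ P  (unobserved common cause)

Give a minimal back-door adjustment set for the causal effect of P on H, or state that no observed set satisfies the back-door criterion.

desc(P)\{P}={H,N,Q}; candidates ⊆ {W,X,Z}.
P↔H: latent back-door arc(s) into P.
size 0: {}; under {} P still reaches {H,N,W} ∋ H.
size 1: {W}, {X}, {Z}; under {W} P still reaches {H,N} ∋ H.
size 2: {W,X}, {W,Z}, {X,Z}; under {W,X} P still reaches {H,N} ∋ H.
P↔H cannot be blocked by any observed set — no back-door set.

P→H: no observed back-door set.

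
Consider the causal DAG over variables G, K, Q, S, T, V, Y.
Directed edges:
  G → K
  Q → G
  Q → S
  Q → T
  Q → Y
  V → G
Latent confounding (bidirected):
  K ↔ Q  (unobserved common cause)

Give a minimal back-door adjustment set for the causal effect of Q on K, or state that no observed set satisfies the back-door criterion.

Q→K: no observed back-door set.

desc(Q)\{Q}={G,K,S,T,Y}; candidates ⊆ {V}.
Q↔K: latent back-door arc(s) into Q.
size 0: {}; under {} Q still reaches {K} ∋ K.
size 1: {V}; under {V} Q still reaches {K} ∋ K.
Q↔K cannot be blocked by any observed set — no back-door set.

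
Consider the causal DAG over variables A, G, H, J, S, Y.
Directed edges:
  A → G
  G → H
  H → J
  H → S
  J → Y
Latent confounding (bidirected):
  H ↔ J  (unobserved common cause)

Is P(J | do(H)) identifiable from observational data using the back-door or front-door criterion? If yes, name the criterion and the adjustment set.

desc(H)\{H}={J,S,Y}; candidates ⊆ {A,G}.
H↔J: latent back-door arc(s) into H.
size 0: {}; under {} H still reaches {A,G,J,Y} ∋ J.
size 1: {A}, {G}; under {A} H still reaches {G,J,Y} ∋ J.
size 2: {A,G}; under {A,G} H still reaches {J,Y} ∋ J.
H↔J cannot be blocked by any observed set — no back-door set.
No mediator lies on a directed H→…→J path.
Neither criterion identifies P(J|do(H)) in this graph.

P(J|do(H)): not identifiable (no BD/FD set).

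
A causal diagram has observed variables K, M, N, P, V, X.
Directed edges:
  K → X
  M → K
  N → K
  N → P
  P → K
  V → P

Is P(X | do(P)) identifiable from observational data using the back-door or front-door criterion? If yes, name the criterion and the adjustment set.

desc(P)\{P}={K,X}; candidates ⊆ {M,N,V}.
size 0: {}; under {} P still reaches {K,N,V,X} ∋ X.
{N}: P⊥X given {N} in G with P→· removed — back-door holds.
P(X|do(P)) = Σ_{N} P(X|P,N)·P(N).

P(X|do(P)): backdoor, adjust for {N}.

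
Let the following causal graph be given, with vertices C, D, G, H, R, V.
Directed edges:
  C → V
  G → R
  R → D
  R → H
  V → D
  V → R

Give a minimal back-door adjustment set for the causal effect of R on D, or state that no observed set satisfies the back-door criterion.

desc(R)\{R}={D,H}; candidates ⊆ {C,G,V}.
size 0: {}; under {} R still reaches {C,D,G,V} ∋ D.
{V}: R⊥D given {V} in G with R→· removed — back-door holds.

R→D: minimal back-door set {V}.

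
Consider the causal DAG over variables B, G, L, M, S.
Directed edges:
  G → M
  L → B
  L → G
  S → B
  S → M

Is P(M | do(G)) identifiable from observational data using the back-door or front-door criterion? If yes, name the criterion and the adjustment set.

P(M|do(G)): backdoor, adjust for ∅.

desc(G)\{G}={M}; candidates ⊆ {B,L,S}.
∅: G⊥M given ∅ in G with G→· removed — back-door holds.
P(M|do(G)) = P(M|G) — no adjustment needed.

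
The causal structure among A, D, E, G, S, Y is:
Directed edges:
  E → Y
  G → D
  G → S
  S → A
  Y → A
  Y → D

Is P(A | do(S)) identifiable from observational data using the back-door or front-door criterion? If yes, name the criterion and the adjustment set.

desc(S)\{S}={A}; candidates ⊆ {D,E,G,Y}.
∅: S⊥A given ∅ in G with S→· removed — back-door holds.
P(A|do(S)) = P(A|S) — no adjustment needed.

P(A|do(S)): backdoor, adjust for ∅.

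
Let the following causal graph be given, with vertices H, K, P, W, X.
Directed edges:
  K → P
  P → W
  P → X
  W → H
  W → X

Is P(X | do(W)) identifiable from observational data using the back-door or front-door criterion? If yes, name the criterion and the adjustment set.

desc(W)\{W}={H,X}; candidates ⊆ {K,P}.
size 0: {}; under {} W still reaches {K,P,X} ∋ X.
{P}: W⊥X given {P} in G with W→· removed — back-door holds.
P(X|do(W)) = Σ_{P} P(X|W,P)·P(P).

P(X|do(W)): backdoor, adjust for {P}.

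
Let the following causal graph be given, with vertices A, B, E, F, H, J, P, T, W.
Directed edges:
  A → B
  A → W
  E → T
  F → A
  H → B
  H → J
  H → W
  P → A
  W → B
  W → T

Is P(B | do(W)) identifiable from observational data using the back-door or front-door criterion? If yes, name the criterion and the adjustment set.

P(B|do(W)): backdoor, adjust for {A, H}.

desc(W)\{W}={B,T}; candidates ⊆ {A,E,F,H,J,P}.
size 0: {}; under {} W still reaches {A,B,F,H,J,P} ∋ B.
size 1: {A}, {E}, {F} …(+3); under {A} W still reaches {B,H,J} ∋ B.
{A,H}: W⊥B given {A,H} in G with W→· removed — back-door holds.
P(B|do(W)) = Σ_{A,H} P(B|W,A,H)·P(A,H).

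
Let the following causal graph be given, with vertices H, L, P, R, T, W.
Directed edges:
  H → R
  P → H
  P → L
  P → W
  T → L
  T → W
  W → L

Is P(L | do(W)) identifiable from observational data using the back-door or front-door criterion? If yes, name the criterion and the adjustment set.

desc(W)\{W}={L}; candidates ⊆ {H,P,R,T}.
size 0: {}; under {} W still reaches {H,L,P,R,T} ∋ L.
size 1: {H}, {P}, {R} …(+1); under {H} W still reaches {L,P,T} ∋ L.
{P,T}: W⊥L given {P,T} in G with W→· removed — back-door holds.
P(L|do(W)) = Σ_{P,T} P(L|W,P,T)·P(P,T).

P(L|do(W)): backdoor, adjust for {P, T}.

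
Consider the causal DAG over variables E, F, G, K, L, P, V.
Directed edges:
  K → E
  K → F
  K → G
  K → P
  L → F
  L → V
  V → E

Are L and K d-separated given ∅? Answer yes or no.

Yes — L ⊥ K | ∅.

Bayes-Ball from L | ∅ reaches {E,F,V}.
K ∉ reach(L|∅) ⇒ L ⊥ K | ∅.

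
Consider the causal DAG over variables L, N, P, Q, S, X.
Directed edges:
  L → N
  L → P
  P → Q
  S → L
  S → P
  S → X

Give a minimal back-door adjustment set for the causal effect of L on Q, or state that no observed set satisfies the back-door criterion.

L→Q: minimal back-door set {S}.

desc(L)\{L}={N,P,Q}; candidates ⊆ {S,X}.
size 0: {}; under {} L still reaches {P,Q,S,X} ∋ Q.
{S}: L⊥Q given {S} in G with L→· removed — back-door holds.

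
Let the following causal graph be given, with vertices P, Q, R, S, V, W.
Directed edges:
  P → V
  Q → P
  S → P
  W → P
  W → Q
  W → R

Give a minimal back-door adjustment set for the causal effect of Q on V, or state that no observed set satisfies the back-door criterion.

Q→V: minimal back-door set {W}.

desc(Q)\{Q}={P,V}; candidates ⊆ {R,S,W}.
size 0: {}; under {} Q still reaches {P,R,V,W} ∋ V.
{W}: Q⊥V given {W} in G with Q→· removed — back-door holds.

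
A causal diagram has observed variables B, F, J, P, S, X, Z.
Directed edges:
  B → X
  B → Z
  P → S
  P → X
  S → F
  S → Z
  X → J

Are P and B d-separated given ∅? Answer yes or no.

Bayes-Ball from P | ∅ reaches {F,J,S,X,Z}.
B ∉ reach(P|∅) ⇒ P ⊥ B | ∅.

Yes — P ⊥ B | ∅.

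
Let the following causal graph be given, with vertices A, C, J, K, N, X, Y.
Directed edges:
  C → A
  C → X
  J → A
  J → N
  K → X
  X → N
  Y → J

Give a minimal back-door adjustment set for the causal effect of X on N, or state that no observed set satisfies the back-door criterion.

X→N: minimal back-door set ∅.

desc(X)\{X}={N}; candidates ⊆ {A,C,J,K,Y}.
∅: X⊥N given ∅ in G with X→· removed — back-door holds.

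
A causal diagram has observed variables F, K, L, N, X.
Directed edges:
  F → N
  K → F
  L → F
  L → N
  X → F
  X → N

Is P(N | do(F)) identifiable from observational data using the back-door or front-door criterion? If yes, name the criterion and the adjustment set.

P(N|do(F)): backdoor, adjust for {L, X}.

desc(F)\{F}={N}; candidates ⊆ {K,L,X}.
size 0: {}; under {} F still reaches {K,L,N,X} ∋ N.
size 1: {K}, {L}, {X}; under {K} F still reaches {L,N,X} ∋ N.
{L,X}: F⊥N given {L,X} in G with F→· removed — back-door holds.
P(N|do(F)) = Σ_{L,X} P(N|F,L,X)·P(L,X).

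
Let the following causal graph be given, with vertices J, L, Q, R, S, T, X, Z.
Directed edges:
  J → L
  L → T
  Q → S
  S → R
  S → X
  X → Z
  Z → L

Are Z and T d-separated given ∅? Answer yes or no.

No — Z and T are d-connected given ∅.

Bayes-Ball from Z | ∅ reaches {L,Q,R,S,T,X}.
T ∈ reach(Z|∅) ⇒ Z ⊥̸ T | ∅.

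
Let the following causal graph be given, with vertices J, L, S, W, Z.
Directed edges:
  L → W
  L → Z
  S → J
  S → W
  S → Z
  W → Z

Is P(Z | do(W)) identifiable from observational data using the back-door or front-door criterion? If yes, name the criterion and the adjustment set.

desc(W)\{W}={Z}; candidates ⊆ {J,L,S}.
size 0: {}; under {} W still reaches {J,L,S,Z} ∋ Z.
size 1: {J}, {L}, {S}; under {J} W still reaches {L,S,Z} ∋ Z.
{L,S}: W⊥Z given {L,S} in G with W→· removed — back-door holds.
P(Z|do(W)) = Σ_{L,S} P(Z|W,L,S)·P(L,S).

P(Z|do(W)): backdoor, adjust for {L, S}.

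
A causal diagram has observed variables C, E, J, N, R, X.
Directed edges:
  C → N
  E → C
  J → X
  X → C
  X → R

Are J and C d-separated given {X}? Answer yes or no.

Yes — J ⊥ C | {X}.

Bayes-Ball from J | {X} reaches ∅.
C ∉ reach(J|{X}) ⇒ J ⊥ C | {X}.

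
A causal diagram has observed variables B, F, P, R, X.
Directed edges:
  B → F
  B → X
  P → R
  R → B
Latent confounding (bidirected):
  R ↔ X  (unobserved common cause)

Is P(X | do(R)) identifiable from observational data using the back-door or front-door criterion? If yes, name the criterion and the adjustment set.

P(X|do(R)): frontdoor, adjust for {B}.

desc(R)\{R}={B,F,X}; candidates ⊆ {P}.
R↔X: latent back-door arc(s) into R.
size 0: {}; under {} R still reaches {P,X} ∋ X.
size 1: {P}; under {P} R still reaches {X} ∋ X.
R↔X cannot be blocked by any observed set — no back-door set.
{B}: (i) intercepts every directed R→X path; (ii) no back-door R→{B}; (iii) {R} blocks every back-door {B}→X. Front-door holds.
P(X|do(R)) = Σ_{B} P(B|R) Σ_{R'} P(X|B,R')P(R').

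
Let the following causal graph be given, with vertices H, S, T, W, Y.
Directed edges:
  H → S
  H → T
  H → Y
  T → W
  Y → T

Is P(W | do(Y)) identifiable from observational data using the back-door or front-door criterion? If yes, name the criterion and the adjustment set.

desc(Y)\{Y}={T,W}; candidates ⊆ {H,S}.
size 0: {}; under {} Y still reaches {H,S,T,W} ∋ W.
{H}: Y⊥W given {H} in G with Y→· removed — back-door holds.
P(W|do(Y)) = Σ_{H} P(W|Y,H)·P(H).

P(W|do(Y)): backdoor, adjust for {H}.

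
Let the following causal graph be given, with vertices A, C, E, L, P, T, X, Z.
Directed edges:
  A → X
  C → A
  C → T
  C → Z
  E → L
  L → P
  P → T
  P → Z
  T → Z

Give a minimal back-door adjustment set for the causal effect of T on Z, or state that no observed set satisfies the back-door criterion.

T→Z: minimal back-door set {C, P}.

desc(T)\{T}={Z}; candidates ⊆ {A,C,E,L,P,X}.
size 0: {}; under {} T still reaches {A,C,E,L,P,X,Z} ∋ Z.
size 1: {A}, {C}, {E} …(+3); under {A} T still reaches {C,E,L,P,Z} ∋ Z.
{C,P}: T⊥Z given {C,P} in G with T→· removed — back-door holds.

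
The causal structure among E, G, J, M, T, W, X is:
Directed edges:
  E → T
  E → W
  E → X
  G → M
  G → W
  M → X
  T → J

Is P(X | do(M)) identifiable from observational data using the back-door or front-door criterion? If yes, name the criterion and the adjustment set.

desc(M)\{M}={X}; candidates ⊆ {E,G,J,T,W}.
∅: M⊥X given ∅ in G with M→· removed — back-door holds.
P(X|do(M)) = P(X|M) — no adjustment needed.

P(X|do(M)): backdoor, adjust for ∅.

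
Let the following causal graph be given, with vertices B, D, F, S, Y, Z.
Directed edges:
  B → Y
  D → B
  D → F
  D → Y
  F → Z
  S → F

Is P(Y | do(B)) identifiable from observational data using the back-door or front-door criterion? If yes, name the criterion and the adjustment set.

P(Y|do(B)): backdoor, adjust for {D}.

desc(B)\{B}={Y}; candidates ⊆ {D,F,S,Z}.
size 0: {}; under {} B still reaches {D,F,Y,Z} ∋ Y.
{D}: B⊥Y given {D} in G with B→· removed — back-door holds.
P(Y|do(B)) = Σ_{D} P(Y|B,D)·P(D).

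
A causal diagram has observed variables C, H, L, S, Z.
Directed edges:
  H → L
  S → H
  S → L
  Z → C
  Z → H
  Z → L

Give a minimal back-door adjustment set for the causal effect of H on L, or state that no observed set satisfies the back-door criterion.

H→L: minimal back-door set {S, Z}.

desc(H)\{H}={L}; candidates ⊆ {C,S,Z}.
size 0: {}; under {} H still reaches {C,L,S,Z} ∋ L.
size 1: {C}, {S}, {Z}; under {C} H still reaches {L,S,Z} ∋ L.
{S,Z}: H⊥L given {S,Z} in G with H→· removed — back-door holds.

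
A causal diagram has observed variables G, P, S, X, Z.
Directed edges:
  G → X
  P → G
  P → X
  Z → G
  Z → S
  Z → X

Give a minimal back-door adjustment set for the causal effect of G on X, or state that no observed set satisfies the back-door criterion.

desc(G)\{G}={X}; candidates ⊆ {P,S,Z}.
size 0: {}; under {} G still reaches {P,S,X,Z} ∋ X.
size 1: {P}, {S}, {Z}; under {P} G still reaches {S,X,Z} ∋ X.
{P,Z}: G⊥X given {P,Z} in G with G→· removed — back-door holds.

G→X: minimal back-door set {P, Z}.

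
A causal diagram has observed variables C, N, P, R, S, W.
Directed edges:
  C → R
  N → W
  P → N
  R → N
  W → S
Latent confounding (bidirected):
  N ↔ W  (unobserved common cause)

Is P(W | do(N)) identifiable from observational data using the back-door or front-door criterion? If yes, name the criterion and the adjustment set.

desc(N)\{N}={S,W}; candidates ⊆ {C,P,R}.
N↔W: latent back-door arc(s) into N.
size 0: {}; under {} N still reaches {C,P,R,S,W} ∋ W.
size 1: {C}, {P}, {R}; under {C} N still reaches {P,R,S,W} ∋ W.
size 2: {C,P}, {C,R}, {P,R}; under {C,P} N still reaches {R,S,W} ∋ W.
N↔W cannot be blocked by any observed set — no back-door set.
No mediator lies on a directed N→…→W path.
Neither criterion identifies P(W|do(N)) in this graph.

P(W|do(N)): not identifiable (no BD/FD set).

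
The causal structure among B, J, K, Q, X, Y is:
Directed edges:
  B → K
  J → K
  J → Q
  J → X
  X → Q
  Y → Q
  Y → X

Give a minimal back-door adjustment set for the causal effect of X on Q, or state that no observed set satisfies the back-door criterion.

X→Q: minimal back-door set {J, Y}.

desc(X)\{X}={Q}; candidates ⊆ {B,J,K,Y}.
size 0: {}; under {} X still reaches {J,K,Q,Y} ∋ Q.
size 1: {B}, {J}, {K} …(+1); under {B} X still reaches {J,K,Q,Y} ∋ Q.
{J,Y}: X⊥Q given {J,Y} in G with X→· removed — back-door holds.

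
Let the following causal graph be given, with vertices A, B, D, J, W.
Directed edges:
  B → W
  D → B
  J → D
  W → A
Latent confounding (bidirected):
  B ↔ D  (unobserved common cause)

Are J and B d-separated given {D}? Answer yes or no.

No — J and B are d-connected given {D}.

Bayes-Ball from J | {D} reaches {A,B,W}.
B ∈ reach(J|{D}) ⇒ J ⊥̸ B | {D}.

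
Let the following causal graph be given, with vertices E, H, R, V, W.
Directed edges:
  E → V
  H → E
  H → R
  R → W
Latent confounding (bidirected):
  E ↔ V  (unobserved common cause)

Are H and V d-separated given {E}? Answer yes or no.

Bayes-Ball from H | {E} reaches {R,V,W}.
V ∈ reach(H|{E}) ⇒ H ⊥̸ V | {E}.

No — H and V are d-connected given {E}.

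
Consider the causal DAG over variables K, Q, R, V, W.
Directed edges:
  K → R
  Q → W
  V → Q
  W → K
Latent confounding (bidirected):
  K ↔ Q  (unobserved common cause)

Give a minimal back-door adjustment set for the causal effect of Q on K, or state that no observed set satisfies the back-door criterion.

desc(Q)\{Q}={K,R,W}; candidates ⊆ {V}.
Q↔K: latent back-door arc(s) into Q.
size 0: {}; under {} Q still reaches {K,R,V} ∋ K.
size 1: {V}; under {V} Q still reaches {K,R} ∋ K.
Q↔K cannot be blocked by any observed set — no back-door set.

Q→K: no observed back-door set.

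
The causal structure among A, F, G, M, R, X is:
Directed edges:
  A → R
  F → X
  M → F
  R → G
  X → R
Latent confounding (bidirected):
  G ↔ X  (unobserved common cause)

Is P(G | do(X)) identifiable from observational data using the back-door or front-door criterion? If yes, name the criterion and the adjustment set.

P(G|do(X)): frontdoor, adjust for {R}.

desc(X)\{X}={G,R}; candidates ⊆ {A,F,M}.
X↔G: latent back-door arc(s) into X.
size 0: {}; under {} X still reaches {F,G,M} ∋ G.
size 1: {A}, {F}, {M}; under {A} X still reaches {F,G,M} ∋ G.
size 2: {A,F}, {A,M}, {F,M}; under {A,F} X still reaches {G} ∋ G.
X↔G cannot be blocked by any observed set — no back-door set.
{R}: (i) intercepts every directed X→G path; (ii) no back-door X→{R}; (iii) {X} blocks every back-door {R}→G. Front-door holds.
P(G|do(X)) = Σ_{R} P(R|X) Σ_{X'} P(G|R,X')P(X').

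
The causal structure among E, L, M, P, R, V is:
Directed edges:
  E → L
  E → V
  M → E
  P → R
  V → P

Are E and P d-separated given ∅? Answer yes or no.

Bayes-Ball from E | ∅ reaches {L,M,P,R,V}.
P ∈ reach(E|∅) ⇒ E ⊥̸ P | ∅.

No — E and P are d-connected given ∅.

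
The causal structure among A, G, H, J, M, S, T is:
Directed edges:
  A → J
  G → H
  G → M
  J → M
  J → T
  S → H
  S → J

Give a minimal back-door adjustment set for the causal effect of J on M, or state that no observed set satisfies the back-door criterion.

J→M: minimal back-door set ∅.

desc(J)\{J}={M,T}; candidates ⊆ {A,G,H,S}.
∅: J⊥M given ∅ in G with J→· removed — back-door holds.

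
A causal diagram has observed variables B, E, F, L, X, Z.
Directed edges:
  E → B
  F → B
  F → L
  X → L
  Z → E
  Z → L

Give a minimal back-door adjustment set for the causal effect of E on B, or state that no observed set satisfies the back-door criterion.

E→B: minimal back-door set ∅.

desc(E)\{E}={B}; candidates ⊆ {F,L,X,Z}.
∅: E⊥B given ∅ in G with E→· removed — back-door holds.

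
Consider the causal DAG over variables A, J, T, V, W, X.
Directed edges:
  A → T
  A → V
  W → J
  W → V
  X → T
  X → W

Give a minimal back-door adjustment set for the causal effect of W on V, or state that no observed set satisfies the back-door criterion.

desc(W)\{W}={J,V}; candidates ⊆ {A,T,X}.
∅: W⊥V given ∅ in G with W→· removed — back-door holds.

W→V: minimal back-door set ∅.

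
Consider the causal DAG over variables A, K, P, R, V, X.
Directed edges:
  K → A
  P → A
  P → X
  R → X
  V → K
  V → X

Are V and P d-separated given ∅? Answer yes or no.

Bayes-Ball from V | ∅ reaches {A,K,X}.
P ∉ reach(V|∅) ⇒ V ⊥ P | ∅.

Yes — V ⊥ P | ∅.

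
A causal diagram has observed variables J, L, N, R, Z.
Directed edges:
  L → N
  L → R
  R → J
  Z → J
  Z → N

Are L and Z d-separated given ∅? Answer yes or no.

Yes — L ⊥ Z | ∅.

Bayes-Ball from L | ∅ reaches {J,N,R}.
Z ∉ reach(L|∅) ⇒ L ⊥ Z | ∅.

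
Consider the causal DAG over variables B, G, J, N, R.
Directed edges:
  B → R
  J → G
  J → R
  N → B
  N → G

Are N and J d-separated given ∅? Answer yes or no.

Bayes-Ball from N | ∅ reaches {B,G,R}.
J ∉ reach(N|∅) ⇒ N ⊥ J | ∅.

Yes — N ⊥ J | ∅.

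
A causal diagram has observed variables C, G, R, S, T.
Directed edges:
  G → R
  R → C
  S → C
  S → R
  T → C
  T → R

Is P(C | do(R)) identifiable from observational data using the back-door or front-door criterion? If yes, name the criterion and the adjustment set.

desc(R)\{R}={C}; candidates ⊆ {G,S,T}.
size 0: {}; under {} R still reaches {C,G,S,T} ∋ C.
size 1: {G}, {S}, {T}; under {G} R still reaches {C,S,T} ∋ C.
{S,T}: R⊥C given {S,T} in G with R→· removed — back-door holds.
P(C|do(R)) = Σ_{S,T} P(C|R,S,T)·P(S,T).

P(C|do(R)): backdoor, adjust for {S, T}.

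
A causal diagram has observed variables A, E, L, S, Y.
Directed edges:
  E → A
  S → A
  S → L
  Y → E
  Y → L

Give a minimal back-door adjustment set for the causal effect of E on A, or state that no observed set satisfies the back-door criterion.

E→A: minimal back-door set ∅.

desc(E)\{E}={A}; candidates ⊆ {L,S,Y}.
∅: E⊥A given ∅ in G with E→· removed — back-door holds.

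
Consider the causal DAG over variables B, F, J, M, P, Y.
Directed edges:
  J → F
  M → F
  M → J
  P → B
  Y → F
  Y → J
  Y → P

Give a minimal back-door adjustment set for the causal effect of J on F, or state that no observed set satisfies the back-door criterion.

desc(J)\{J}={F}; candidates ⊆ {B,M,P,Y}.
size 0: {}; under {} J still reaches {B,F,M,P,Y} ∋ F.
size 1: {B}, {M}, {P} …(+1); under {B} J still reaches {F,M,P,Y} ∋ F.
{M,Y}: J⊥F given {M,Y} in G with J→· removed — back-door holds.

J→F: minimal back-door set {M, Y}.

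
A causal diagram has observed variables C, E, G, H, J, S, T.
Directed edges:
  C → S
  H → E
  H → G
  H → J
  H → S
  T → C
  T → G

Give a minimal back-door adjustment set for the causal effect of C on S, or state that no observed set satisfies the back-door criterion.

C→S: minimal back-door set ∅.

desc(C)\{C}={S}; candidates ⊆ {E,G,H,J,T}.
∅: C⊥S given ∅ in G with C→· removed — back-door holds.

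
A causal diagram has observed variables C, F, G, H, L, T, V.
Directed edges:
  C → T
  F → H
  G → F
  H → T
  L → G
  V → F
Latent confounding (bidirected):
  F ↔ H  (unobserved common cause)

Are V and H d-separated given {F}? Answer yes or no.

Bayes-Ball from V | {F} reaches {G,H,L,T}.
H ∈ reach(V|{F}) ⇒ V ⊥̸ H | {F}.

No — V and H are d-connected given {F}.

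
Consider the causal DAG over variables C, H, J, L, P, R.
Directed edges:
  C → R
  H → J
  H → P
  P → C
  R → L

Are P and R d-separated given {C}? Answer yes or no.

Yes — P ⊥ R | {C}.

Bayes-Ball from P | {C} reaches {H,J}.
R ∉ reach(P|{C}) ⇒ P ⊥ R | {C}.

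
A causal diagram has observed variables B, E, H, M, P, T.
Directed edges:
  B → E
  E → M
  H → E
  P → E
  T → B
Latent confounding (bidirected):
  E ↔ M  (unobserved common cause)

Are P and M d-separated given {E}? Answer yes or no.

No — P and M are d-connected given {E}.

Bayes-Ball from P | {E} reaches {B,H,M,T}.
M ∈ reach(P|{E}) ⇒ P ⊥̸ M | {E}.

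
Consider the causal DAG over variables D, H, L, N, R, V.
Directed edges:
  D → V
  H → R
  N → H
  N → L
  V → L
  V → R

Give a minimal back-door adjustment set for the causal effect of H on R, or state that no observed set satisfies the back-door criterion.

desc(H)\{H}={R}; candidates ⊆ {D,L,N,V}.
∅: H⊥R given ∅ in G with H→· removed — back-door holds.

H→R: minimal back-door set ∅.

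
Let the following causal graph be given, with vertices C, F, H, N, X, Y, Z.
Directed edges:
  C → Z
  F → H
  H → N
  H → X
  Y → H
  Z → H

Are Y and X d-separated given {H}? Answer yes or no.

Bayes-Ball from Y | {H} reaches {C,F,Z}.
X ∉ reach(Y|{H}) ⇒ Y ⊥ X | {H}.

Yes — Y ⊥ X | {H}.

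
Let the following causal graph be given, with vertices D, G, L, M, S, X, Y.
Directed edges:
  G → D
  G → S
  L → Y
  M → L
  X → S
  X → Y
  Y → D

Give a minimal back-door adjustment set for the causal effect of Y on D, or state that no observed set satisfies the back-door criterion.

Y→D: minimal back-door set ∅.

desc(Y)\{Y}={D}; candidates ⊆ {G,L,M,S,X}.
∅: Y⊥D given ∅ in G with Y→· removed — back-door holds.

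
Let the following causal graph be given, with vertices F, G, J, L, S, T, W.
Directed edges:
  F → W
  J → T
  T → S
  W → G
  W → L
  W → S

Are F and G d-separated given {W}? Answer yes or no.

Bayes-Ball from F | {W} reaches ∅.
G ∉ reach(F|{W}) ⇒ F ⊥ G | {W}.

Yes — F ⊥ G | {W}.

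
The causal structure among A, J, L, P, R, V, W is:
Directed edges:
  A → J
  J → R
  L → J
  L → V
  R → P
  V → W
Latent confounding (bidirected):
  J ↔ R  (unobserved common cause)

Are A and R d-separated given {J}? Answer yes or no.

Bayes-Ball from A | {J} reaches {L,P,R,V,W}.
R ∈ reach(A|{J}) ⇒ A ⊥̸ R | {J}.

No — A and R are d-connected given {J}.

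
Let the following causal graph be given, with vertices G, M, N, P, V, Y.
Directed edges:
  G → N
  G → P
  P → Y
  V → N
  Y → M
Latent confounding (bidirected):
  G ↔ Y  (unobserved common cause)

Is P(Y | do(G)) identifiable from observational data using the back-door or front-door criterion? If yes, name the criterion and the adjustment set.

desc(G)\{G}={M,N,P,Y}; candidates ⊆ {V}.
G↔Y: latent back-door arc(s) into G.
size 0: {}; under {} G still reaches {M,Y} ∋ Y.
size 1: {V}; under {V} G still reaches {M,Y} ∋ Y.
G↔Y cannot be blocked by any observed set — no back-door set.
{P}: (i) intercepts every directed G→Y path; (ii) no back-door G→{P}; (iii) {G} blocks every back-door {P}→Y. Front-door holds.
P(Y|do(G)) = Σ_{P} P(P|G) Σ_{G'} P(Y|P,G')P(G').

P(Y|do(G)): frontdoor, adjust for {P}.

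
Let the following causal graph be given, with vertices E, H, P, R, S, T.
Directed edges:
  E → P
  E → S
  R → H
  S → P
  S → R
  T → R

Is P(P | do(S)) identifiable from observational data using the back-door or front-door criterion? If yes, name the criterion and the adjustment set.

desc(S)\{S}={H,P,R}; candidates ⊆ {E,T}.
size 0: {}; under {} S still reaches {E,P} ∋ P.
{E}: S⊥P given {E} in G with S→· removed — back-door holds.
P(P|do(S)) = Σ_{E} P(P|S,E)·P(E).

P(P|do(S)): backdoor, adjust for {E}.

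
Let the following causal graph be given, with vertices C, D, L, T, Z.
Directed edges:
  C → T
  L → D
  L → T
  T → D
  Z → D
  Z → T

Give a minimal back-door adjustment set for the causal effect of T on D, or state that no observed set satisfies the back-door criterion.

T→D: minimal back-door set {L, Z}.

desc(T)\{T}={D}; candidates ⊆ {C,L,Z}.
size 0: {}; under {} T still reaches {C,D,L,Z} ∋ D.
size 1: {C}, {L}, {Z}; under {C} T still reaches {D,L,Z} ∋ D.
{L,Z}: T⊥D given {L,Z} in G with T→· removed — back-door holds.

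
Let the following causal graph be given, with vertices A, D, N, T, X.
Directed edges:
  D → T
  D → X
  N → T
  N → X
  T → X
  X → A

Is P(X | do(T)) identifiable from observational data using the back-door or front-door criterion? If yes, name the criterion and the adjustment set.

desc(T)\{T}={A,X}; candidates ⊆ {D,N}.
size 0: {}; under {} T still reaches {A,D,N,X} ∋ X.
size 1: {D}, {N}; under {D} T still reaches {A,N,X} ∋ X.
{D,N}: T⊥X given {D,N} in G with T→· removed — back-door holds.
P(X|do(T)) = Σ_{D,N} P(X|T,D,N)·P(D,N).

P(X|do(T)): backdoor, adjust for {D, N}.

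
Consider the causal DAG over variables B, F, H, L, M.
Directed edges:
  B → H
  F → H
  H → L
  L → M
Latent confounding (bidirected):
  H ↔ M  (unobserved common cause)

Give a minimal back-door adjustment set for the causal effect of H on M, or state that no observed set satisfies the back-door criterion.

H→M: no observed back-door set.

desc(H)\{H}={L,M}; candidates ⊆ {B,F}.
H↔M: latent back-door arc(s) into H.
size 0: {}; under {} H still reaches {B,F,M} ∋ M.
size 1: {B}, {F}; under {B} H still reaches {F,M} ∋ M.
size 2: {B,F}; under {B,F} H still reaches {M} ∋ M.
H↔M cannot be blocked by any observed set — no back-door set.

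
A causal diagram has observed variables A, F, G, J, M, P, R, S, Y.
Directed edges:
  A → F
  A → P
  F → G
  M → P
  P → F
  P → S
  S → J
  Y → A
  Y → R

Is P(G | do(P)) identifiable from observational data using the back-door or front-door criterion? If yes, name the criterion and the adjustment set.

desc(P)\{P}={F,G,J,S}; candidates ⊆ {A,M,R,Y}.
size 0: {}; under {} P still reaches {A,F,G,M,R,Y} ∋ G.
{A}: P⊥G given {A} in G with P→· removed — back-door holds.
P(G|do(P)) = Σ_{A} P(G|P,A)·P(A).

P(G|do(P)): backdoor, adjust for {A}.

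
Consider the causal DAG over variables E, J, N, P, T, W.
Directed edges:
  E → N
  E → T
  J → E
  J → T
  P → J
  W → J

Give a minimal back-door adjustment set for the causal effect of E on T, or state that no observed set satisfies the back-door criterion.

desc(E)\{E}={N,T}; candidates ⊆ {J,P,W}.
size 0: {}; under {} E still reaches {J,P,T,W} ∋ T.
{J}: E⊥T given {J} in G with E→· removed — back-door holds.

E→T: minimal back-door set {J}.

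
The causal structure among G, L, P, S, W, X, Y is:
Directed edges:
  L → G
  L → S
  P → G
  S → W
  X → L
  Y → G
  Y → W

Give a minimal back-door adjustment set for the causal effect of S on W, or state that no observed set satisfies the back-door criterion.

desc(S)\{S}={W}; candidates ⊆ {G,L,P,X,Y}.
∅: S⊥W given ∅ in G with S→· removed — back-door holds.

S→W: minimal back-door set ∅.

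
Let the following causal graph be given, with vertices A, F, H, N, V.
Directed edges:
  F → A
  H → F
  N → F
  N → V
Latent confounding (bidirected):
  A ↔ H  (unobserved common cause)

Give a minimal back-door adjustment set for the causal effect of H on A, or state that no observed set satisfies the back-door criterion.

desc(H)\{H}={A,F}; candidates ⊆ {N,V}.
H↔A: latent back-door arc(s) into H.
size 0: {}; under {} H still reaches {A} ∋ A.
size 1: {N}, {V}; under {N} H still reaches {A} ∋ A.
size 2: {N,V}; under {N,V} H still reaches {A} ∋ A.
H↔A cannot be blocked by any observed set — no back-door set.

H→A: no observed back-door set.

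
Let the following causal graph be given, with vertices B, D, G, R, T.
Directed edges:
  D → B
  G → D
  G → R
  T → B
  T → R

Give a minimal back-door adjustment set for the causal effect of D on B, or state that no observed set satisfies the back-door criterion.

D→B: minimal back-door set ∅.

desc(D)\{D}={B}; candidates ⊆ {G,R,T}.
∅: D⊥B given ∅ in G with D→· removed — back-door holds.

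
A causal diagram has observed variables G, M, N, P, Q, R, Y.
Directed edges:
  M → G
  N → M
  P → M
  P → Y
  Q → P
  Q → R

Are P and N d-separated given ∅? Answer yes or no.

Yes — P ⊥ N | ∅.

Bayes-Ball from P | ∅ reaches {G,M,Q,R,Y}.
N ∉ reach(P|∅) ⇒ P ⊥ N | ∅.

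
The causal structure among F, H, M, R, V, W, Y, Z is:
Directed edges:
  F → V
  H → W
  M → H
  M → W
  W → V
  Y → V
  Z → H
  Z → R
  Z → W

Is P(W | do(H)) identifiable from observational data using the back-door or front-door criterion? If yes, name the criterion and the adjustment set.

P(W|do(H)): backdoor, adjust for {M, Z}.

desc(H)\{H}={V,W}; candidates ⊆ {F,M,R,Y,Z}.
size 0: {}; under {} H still reaches {M,R,V,W,Z} ∋ W.
size 1: {F}, {M}, {R} …(+2); under {F} H still reaches {M,R,V,W,Z} ∋ W.
{M,Z}: H⊥W given {M,Z} in G with H→· removed — back-door holds.
P(W|do(H)) = Σ_{M,Z} P(W|H,M,Z)·P(M,Z).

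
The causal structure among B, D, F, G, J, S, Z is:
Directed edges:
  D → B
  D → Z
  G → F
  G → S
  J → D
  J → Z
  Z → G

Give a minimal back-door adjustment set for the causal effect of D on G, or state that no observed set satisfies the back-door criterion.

D→G: minimal back-door set {J}.

desc(D)\{D}={B,F,G,S,Z}; candidates ⊆ {J}.
size 0: {}; under {} D still reaches {F,G,J,S,Z} ∋ G.
{J}: D⊥G given {J} in G with D→· removed — back-door holds.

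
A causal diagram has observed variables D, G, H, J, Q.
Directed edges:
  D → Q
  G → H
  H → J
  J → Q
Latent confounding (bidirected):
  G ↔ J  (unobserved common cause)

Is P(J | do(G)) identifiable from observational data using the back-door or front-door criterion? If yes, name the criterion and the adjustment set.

P(J|do(G)): frontdoor, adjust for {H}.

desc(G)\{G}={H,J,Q}; candidates ⊆ {D}.
G↔J: latent back-door arc(s) into G.
size 0: {}; under {} G still reaches {J,Q} ∋ J.
size 1: {D}; under {D} G still reaches {J,Q} ∋ J.
G↔J cannot be blocked by any observed set — no back-door set.
{H}: (i) intercepts every directed G→J path; (ii) no back-door G→{H}; (iii) {G} blocks every back-door {H}→J. Front-door holds.
P(J|do(G)) = Σ_{H} P(H|G) Σ_{G'} P(J|H,G')P(G').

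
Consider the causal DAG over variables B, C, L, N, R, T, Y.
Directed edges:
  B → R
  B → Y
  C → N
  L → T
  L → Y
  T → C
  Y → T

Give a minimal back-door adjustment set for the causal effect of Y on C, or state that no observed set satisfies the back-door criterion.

desc(Y)\{Y}={C,N,T}; candidates ⊆ {B,L,R}.
size 0: {}; under {} Y still reaches {B,C,L,N,R,T} ∋ C.
{L}: Y⊥C given {L} in G with Y→· removed — back-door holds.

Y→C: minimal back-door set {L}.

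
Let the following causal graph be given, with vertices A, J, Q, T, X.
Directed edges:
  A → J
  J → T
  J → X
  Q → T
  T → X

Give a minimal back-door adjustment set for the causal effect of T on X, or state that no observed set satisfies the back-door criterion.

desc(T)\{T}={X}; candidates ⊆ {A,J,Q}.
size 0: {}; under {} T still reaches {A,J,Q,X} ∋ X.
{J}: T⊥X given {J} in G with T→· removed — back-door holds.

T→X: minimal back-door set {J}.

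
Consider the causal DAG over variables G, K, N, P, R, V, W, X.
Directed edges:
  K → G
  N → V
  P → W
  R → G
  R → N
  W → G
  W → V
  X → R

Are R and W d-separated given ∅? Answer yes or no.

Yes — R ⊥ W | ∅.

Bayes-Ball from R | ∅ reaches {G,N,V,X}.
W ∉ reach(R|∅) ⇒ R ⊥ W | ∅.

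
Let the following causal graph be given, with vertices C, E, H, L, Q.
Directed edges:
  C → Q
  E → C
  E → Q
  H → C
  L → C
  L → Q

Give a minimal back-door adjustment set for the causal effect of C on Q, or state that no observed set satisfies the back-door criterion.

desc(C)\{C}={Q}; candidates ⊆ {E,H,L}.
size 0: {}; under {} C still reaches {E,H,L,Q} ∋ Q.
size 1: {E}, {H}, {L}; under {E} C still reaches {H,L,Q} ∋ Q.
{E,L}: C⊥Q given {E,L} in G with C→· removed — back-door holds.

C→Q: minimal back-door set {E, L}.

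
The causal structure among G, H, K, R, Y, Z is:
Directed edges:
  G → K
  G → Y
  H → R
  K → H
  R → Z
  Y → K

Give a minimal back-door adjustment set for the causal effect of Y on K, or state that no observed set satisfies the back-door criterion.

desc(Y)\{Y}={H,K,R,Z}; candidates ⊆ {G}.
size 0: {}; under {} Y still reaches {G,H,K,R,Z} ∋ K.
{G}: Y⊥K given {G} in G with Y→· removed — back-door holds.

Y→K: minimal back-door set {G}.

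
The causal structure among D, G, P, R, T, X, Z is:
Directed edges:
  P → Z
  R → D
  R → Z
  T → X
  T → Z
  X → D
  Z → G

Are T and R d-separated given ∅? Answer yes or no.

Bayes-Ball from T | ∅ reaches {D,G,X,Z}.
R ∉ reach(T|∅) ⇒ T ⊥ R | ∅.

Yes — T ⊥ R | ∅.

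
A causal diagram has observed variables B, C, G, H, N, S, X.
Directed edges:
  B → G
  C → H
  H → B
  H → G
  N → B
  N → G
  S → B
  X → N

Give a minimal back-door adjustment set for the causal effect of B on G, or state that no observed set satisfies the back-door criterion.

desc(B)\{B}={G}; candidates ⊆ {C,H,N,S,X}.
size 0: {}; under {} B still reaches {C,G,H,N,S,X} ∋ G.
size 1: {C}, {H}, {N} …(+2); under {C} B still reaches {G,H,N,S,X} ∋ G.
{H,N}: B⊥G given {H,N} in G with B→· removed — back-door holds.

B→G: minimal back-door set {H, N}.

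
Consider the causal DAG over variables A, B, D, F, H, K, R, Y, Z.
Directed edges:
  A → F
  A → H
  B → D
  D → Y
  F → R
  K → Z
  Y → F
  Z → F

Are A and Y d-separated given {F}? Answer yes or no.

Bayes-Ball from A | {F} reaches {B,D,H,K,Y,Z}.
Y ∈ reach(A|{F}) ⇒ A ⊥̸ Y | {F}.

No — A and Y are d-connected given {F}.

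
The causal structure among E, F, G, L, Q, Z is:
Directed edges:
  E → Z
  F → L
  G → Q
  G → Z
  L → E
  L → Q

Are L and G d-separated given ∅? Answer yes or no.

Bayes-Ball from L | ∅ reaches {E,F,Q,Z}.
G ∉ reach(L|∅) ⇒ L ⊥ G | ∅.

Yes — L ⊥ G | ∅.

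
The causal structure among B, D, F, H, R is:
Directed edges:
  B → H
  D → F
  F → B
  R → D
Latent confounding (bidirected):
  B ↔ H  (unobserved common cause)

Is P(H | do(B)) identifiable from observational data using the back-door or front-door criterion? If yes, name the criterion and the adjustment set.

desc(B)\{B}={H}; candidates ⊆ {D,F,R}.
B↔H: latent back-door arc(s) into B.
size 0: {}; under {} B still reaches {D,F,H,R} ∋ H.
size 1: {D}, {F}, {R}; under {D} B still reaches {F,H} ∋ H.
size 2: {D,F}, {D,R}, {F,R}; under {D,F} B still reaches {H} ∋ H.
B↔H cannot be blocked by any observed set — no back-door set.
No mediator lies on a directed B→…→H path.
Neither criterion identifies P(H|do(B)) in this graph.

P(H|do(B)): not identifiable (no BD/FD set).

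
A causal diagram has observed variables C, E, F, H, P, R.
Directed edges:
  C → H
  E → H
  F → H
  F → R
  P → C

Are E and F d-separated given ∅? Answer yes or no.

Yes — E ⊥ F | ∅.

Bayes-Ball from E | ∅ reaches {H}.
F ∉ reach(E|∅) ⇒ E ⊥ F | ∅.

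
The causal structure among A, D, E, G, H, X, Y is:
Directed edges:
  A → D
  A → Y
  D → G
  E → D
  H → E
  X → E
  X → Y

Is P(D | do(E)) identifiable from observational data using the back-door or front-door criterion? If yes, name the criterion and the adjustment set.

P(D|do(E)): backdoor, adjust for ∅.

desc(E)\{E}={D,G}; candidates ⊆ {A,H,X,Y}.
∅: E⊥D given ∅ in G with E→· removed — back-door holds.
P(D|do(E)) = P(D|E) — no adjustment needed.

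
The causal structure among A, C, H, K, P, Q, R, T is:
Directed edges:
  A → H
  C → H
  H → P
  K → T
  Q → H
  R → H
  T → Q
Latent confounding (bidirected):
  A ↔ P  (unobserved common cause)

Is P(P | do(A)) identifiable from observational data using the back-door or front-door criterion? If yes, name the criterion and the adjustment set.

P(P|do(A)): frontdoor, adjust for {H}.

desc(A)\{A}={H,P}; candidates ⊆ {C,K,Q,R,T}.
A↔P: latent back-door arc(s) into A.
size 0: {}; under {} A still reaches {P} ∋ P.
size 1: {C}, {K}, {Q} …(+2); under {C} A still reaches {P} ∋ P.
size 2: {C,K}, {C,Q}, {C,R} …(+7); under {C,K} A still reaches {P} ∋ P.
A↔P cannot be blocked by any observed set — no back-door set.
{H}: (i) intercepts every directed A→P path; (ii) no back-door A→{H}; (iii) {A} blocks every back-door {H}→P. Front-door holds.
P(P|do(A)) = Σ_{H} P(H|A) Σ_{A'} P(P|H,A')P(A').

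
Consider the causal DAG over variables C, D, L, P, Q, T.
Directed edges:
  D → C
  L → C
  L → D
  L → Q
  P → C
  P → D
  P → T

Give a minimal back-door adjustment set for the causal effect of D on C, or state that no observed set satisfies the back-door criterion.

desc(D)\{D}={C}; candidates ⊆ {L,P,Q,T}.
size 0: {}; under {} D still reaches {C,L,P,Q,T} ∋ C.
size 1: {L}, {P}, {Q} …(+1); under {L} D still reaches {C,P,T} ∋ C.
{L,P}: D⊥C given {L,P} in G with D→· removed — back-door holds.

D→C: minimal back-door set {L, P}.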